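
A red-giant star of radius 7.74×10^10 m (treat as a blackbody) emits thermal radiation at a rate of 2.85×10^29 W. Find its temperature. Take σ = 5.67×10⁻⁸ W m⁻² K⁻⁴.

A = 4πr² = 4π × (7.74×10^10)² = 7.53×10^22 m².
From P = σAT⁴, T = (P / σA)^(1/4) = (2.85×10^29 / (5.67×10⁻⁸ × 7.53×10^22))^(1/4).
T = (6.68×10^13)^(1/4) = 2860 K.

T ≈ 2860 K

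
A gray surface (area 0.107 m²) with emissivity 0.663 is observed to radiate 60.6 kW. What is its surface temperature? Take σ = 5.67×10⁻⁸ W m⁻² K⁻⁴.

From P = εσAT⁴, T = (P / εσA)^(1/4) = (60600 / (0.663 × 5.67×10⁻⁸ × 0.107))^(1/4).
T = (1.51×10^13)^(1/4) = 1970 K.

T ≈ 1970 K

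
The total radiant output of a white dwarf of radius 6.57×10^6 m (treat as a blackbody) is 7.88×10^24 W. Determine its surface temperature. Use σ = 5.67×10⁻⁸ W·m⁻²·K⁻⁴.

T ≈ 22500 K

A = 4πr² = 4π × (6.57×10^6)² = 5.42×10^14 m².
From P = σAT⁴, T = (P / σA)^(1/4) = (7.88×10^24 / (5.67×10⁻⁸ × 5.42×10^14))^(1/4).
T = (2.56×10^17)^(1/4) = 22500 K.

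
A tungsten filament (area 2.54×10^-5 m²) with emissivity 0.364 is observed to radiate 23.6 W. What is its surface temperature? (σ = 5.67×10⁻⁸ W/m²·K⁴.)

T ≈ 2590 K

From P = εσAT⁴, T = (P / εσA)^(1/4) = (23.6 / (0.364 × 5.67×10⁻⁸ × 2.54×10^-5))^(1/4).
T = (4.50×10^13)^(1/4) = 2590 K.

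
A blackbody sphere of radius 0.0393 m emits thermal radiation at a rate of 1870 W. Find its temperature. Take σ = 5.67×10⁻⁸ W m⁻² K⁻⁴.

A = 4πr² = 4π × (0.0393)² = 0.0194 m².
From P = σAT⁴, T = (P / σA)^(1/4) = (1870 / (5.67×10⁻⁸ × 0.0194))^(1/4).
T = (1.70×10^12)^(1/4) = 1140 K.

T ≈ 1140 K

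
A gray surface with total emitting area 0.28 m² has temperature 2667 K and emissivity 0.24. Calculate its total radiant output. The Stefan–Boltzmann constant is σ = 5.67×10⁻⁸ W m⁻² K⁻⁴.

P = εσAT⁴ = 0.24 × 5.67×10⁻⁸ × 0.280 × (2667)⁴ = 0.24 × 5.67×10⁻⁸ × 0.280 × 5.06×10^13.
P = 1.93×10^5 W.

P ≈ 1.93×10^5 W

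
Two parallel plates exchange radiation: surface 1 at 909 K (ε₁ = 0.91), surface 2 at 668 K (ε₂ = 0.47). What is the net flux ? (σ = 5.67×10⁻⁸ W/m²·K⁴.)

For two large parallel gray plates, q = σ(T₁⁴ − T₂⁴) / (1/ε₁ + 1/ε₂ − 1).
1/ε₁ + 1/ε₂ − 1 = 1/0.91 + 1/0.47 − 1 = 2.227.
T₁⁴ − T₂⁴ = 6.83×10^11 − 1.99×10^11 = 4.84×10^11 K⁴.
q = 5.67×10⁻⁸ × 4.84×10^11 / 2.227 = 12300 W/m².

q ≈ 12300 W/m²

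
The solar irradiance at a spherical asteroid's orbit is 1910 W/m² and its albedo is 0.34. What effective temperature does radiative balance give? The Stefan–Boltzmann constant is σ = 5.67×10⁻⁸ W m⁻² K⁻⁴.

Power absorbed = (1−a)S·πR²; power emitted = 4πR²σT⁴. Equating and cancelling πR²:
T = ((1−a)S / 4σ)^(1/4) = (1260 / (4 × 5.67×10⁻⁸))^(1/4) = (5.56×10^9)^(1/4).
T = 273 K.

T ≈ 273 K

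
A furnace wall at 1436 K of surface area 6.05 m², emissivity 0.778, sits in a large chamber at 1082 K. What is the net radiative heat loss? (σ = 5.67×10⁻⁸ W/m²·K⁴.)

Q = εσA(T⁴ − T_s⁴). T⁴ − T_s⁴ = (1436)⁴ − (1082)⁴ = 4.25×10^12 − 1.37×10^12 = 2.88×10^12 K⁴.
Q = 0.778 × 5.67×10⁻⁸ × 6.05 × 2.88×10^12 = 7.69×10^5 W.

Q ≈ 7.69×10^5 W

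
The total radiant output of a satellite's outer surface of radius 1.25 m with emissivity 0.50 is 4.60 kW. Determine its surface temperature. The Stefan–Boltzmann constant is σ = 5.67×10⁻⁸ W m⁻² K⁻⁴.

A = 4πr² = 4π × (1.25)² = 19.6 m².
From P = εσAT⁴, T = (P / εσA)^(1/4) = (4600 / (0.50 × 5.67×10⁻⁸ × 19.6))^(1/4).
T = (8.26×10^9)^(1/4) = 302 K.

T ≈ 302 K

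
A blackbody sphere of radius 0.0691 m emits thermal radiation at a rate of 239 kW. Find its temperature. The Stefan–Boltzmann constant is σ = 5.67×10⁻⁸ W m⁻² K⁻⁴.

A = 4πr² = 4π × (0.0691)² = 0.0600 m².
From P = σAT⁴, T = (P / σA)^(1/4) = (2.39×10^5 / (5.67×10⁻⁸ × 0.0600))^(1/4).
T = (7.03×10^13)^(1/4) = 2900 K.

T ≈ 2900 K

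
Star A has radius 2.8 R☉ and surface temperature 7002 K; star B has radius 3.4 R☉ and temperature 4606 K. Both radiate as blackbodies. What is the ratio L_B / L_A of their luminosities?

L = 4πR²σT⁴ ∝ R²T⁴, so L_B/L_A = (3.4/2.8)² × (4606/7002)⁴ = 1.47 × 0.187 = 0.276.

L_B/L_A ≈ 0.276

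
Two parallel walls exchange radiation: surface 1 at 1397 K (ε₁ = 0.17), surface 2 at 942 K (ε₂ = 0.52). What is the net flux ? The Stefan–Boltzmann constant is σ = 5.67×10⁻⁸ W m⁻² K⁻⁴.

For two large parallel gray plates, q = σ(T₁⁴ − T₂⁴) / (1/ε₁ + 1/ε₂ − 1).
1/ε₁ + 1/ε₂ − 1 = 1/0.17 + 1/0.52 − 1 = 6.805.
T₁⁴ − T₂⁴ = 3.81×10^12 − 7.87×10^11 = 3.02×10^12 K⁴.
q = 5.67×10⁻⁸ × 3.02×10^12 / 6.805 = 25200 W/m².

q ≈ 25200 W/m²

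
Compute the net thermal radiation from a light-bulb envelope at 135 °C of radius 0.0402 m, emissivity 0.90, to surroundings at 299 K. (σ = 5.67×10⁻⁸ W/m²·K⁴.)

A = 4πr² = 4π × (0.0402)² = 0.0203 m².
Convert: 135 °C = 408 K.
Q = εσA(T⁴ − T_s⁴). T⁴ − T_s⁴ = (408)⁴ − (299)⁴ = 2.77×10^10 − 7.99×10^9 = 1.97×10^10 K⁴.
Q = 0.90 × 5.67×10⁻⁸ × 0.0203 × 1.97×10^10 = 20.4 W.

Q ≈ 20.4 W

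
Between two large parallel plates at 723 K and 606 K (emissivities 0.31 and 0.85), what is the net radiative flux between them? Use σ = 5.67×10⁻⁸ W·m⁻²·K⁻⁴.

For two large parallel gray plates, q = σ(T₁⁴ − T₂⁴) / (1/ε₁ + 1/ε₂ − 1).
1/ε₁ + 1/ε₂ − 1 = 1/0.31 + 1/0.85 − 1 = 3.402.
T₁⁴ − T₂⁴ = 2.73×10^11 − 1.35×10^11 = 1.38×10^11 K⁴.
q = 5.67×10⁻⁸ × 1.38×10^11 / 3.402 = 2310 W/m².

q ≈ 2310 W/m²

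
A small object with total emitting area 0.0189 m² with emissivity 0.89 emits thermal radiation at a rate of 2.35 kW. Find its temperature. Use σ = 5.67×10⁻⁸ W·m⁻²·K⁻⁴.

T ≈ 1250 K

From P = εσAT⁴, T = (P / εσA)^(1/4) = (2350 / (0.89 × 5.67×10⁻⁸ × 0.0189))^(1/4).
T = (2.46×10^12)^(1/4) = 1250 K.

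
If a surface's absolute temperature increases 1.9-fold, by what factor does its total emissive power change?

factor ≈ 13.0

P ∝ T⁴, so the power scales as (1.9)⁴ = 13.0.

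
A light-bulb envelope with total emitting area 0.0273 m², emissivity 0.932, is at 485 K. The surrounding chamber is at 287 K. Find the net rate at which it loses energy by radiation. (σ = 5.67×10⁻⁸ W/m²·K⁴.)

Q ≈ 70.0 W

Q = εσA(T⁴ − T_s⁴). T⁴ − T_s⁴ = (485)⁴ − (287)⁴ = 5.53×10^10 − 6.78×10^9 = 4.85×10^10 K⁴.
Q = 0.932 × 5.67×10⁻⁸ × 0.0273 × 4.85×10^10 = 70.0 W.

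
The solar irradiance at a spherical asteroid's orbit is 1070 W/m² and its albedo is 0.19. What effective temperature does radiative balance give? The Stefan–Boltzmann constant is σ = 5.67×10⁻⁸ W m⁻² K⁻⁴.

T ≈ 249 K

Power absorbed = (1−a)S·πR²; power emitted = 4πR²σT⁴. Equating and cancelling πR²:
T = ((1−a)S / 4σ)^(1/4) = (867 / (4 × 5.67×10⁻⁸))^(1/4) = (3.82×10^9)^(1/4).
T = 249 K.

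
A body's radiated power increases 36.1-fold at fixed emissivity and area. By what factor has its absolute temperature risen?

factor ≈ 2.45

P ∝ T⁴ ⇒ T ∝ P^(1/4), so T scales by (36.1)^(1/4) = 2.45.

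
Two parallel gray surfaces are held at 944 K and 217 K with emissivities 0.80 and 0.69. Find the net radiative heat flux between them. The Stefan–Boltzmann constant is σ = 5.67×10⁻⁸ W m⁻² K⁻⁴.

q ≈ 26400 W/m²

For two large parallel gray plates, q = σ(T₁⁴ − T₂⁴) / (1/ε₁ + 1/ε₂ − 1).
1/ε₁ + 1/ε₂ − 1 = 1/0.80 + 1/0.69 − 1 = 1.699.
T₁⁴ − T₂⁴ = 7.94×10^11 − 2.22×10^9 = 7.92×10^11 K⁴.
q = 5.67×10⁻⁸ × 7.92×10^11 / 1.699 = 26400 W/m².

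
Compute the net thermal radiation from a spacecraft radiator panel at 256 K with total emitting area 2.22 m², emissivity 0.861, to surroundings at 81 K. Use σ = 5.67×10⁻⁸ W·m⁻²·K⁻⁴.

Q = εσA(T⁴ − T_s⁴). T⁴ − T_s⁴ = (256)⁴ − (81)⁴ = 4.29×10^9 − 4.30×10^7 = 4.25×10^9 K⁴.
Q = 0.861 × 5.67×10⁻⁸ × 2.22 × 4.25×10^9 = 461 W.

Q ≈ 461 W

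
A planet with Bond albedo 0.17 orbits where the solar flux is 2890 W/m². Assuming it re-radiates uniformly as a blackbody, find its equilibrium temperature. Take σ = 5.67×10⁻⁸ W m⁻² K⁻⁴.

T ≈ 321 K

Power absorbed = (1−a)S·πR²; power emitted = 4πR²σT⁴. Equating and cancelling πR²:
T = ((1−a)S / 4σ)^(1/4) = (2400 / (4 × 5.67×10⁻⁸))^(1/4) = (1.06×10^10)^(1/4).
T = 321 K.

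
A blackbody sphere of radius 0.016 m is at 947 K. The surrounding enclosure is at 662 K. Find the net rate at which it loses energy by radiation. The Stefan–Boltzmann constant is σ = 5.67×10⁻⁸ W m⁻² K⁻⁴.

A = 4πr² = 4π × (0.016)² = 3.22×10^-3 m².
Q = σA(T⁴ − T_s⁴). T⁴ − T_s⁴ = (947)⁴ − (662)⁴ = 8.04×10^11 − 1.92×10^11 = 6.12×10^11 K⁴.
Q = 5.67×10⁻⁸ × 3.22×10^-3 × 6.12×10^11 = 112 W.

Q ≈ 112 W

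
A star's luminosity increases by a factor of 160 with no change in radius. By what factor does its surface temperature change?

factor ≈ 3.56

P ∝ T⁴ ⇒ T ∝ P^(1/4), so T scales by (160)^(1/4) = 3.56.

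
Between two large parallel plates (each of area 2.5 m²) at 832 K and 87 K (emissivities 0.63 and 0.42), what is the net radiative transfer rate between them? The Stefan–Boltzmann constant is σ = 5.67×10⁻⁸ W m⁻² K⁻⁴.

Q ≈ 22900 W

For two large parallel gray plates, q = σ(T₁⁴ − T₂⁴) / (1/ε₁ + 1/ε₂ − 1).
1/ε₁ + 1/ε₂ − 1 = 1/0.63 + 1/0.42 − 1 = 2.968.
T₁⁴ − T₂⁴ = 4.79×10^11 − 5.73×10^7 = 4.79×10^11 K⁴.
q = 5.67×10⁻⁸ × 4.79×10^11 / 2.968 = 9150 W/m².
Q = q·A = 9150 × 2.5 = 22900 W.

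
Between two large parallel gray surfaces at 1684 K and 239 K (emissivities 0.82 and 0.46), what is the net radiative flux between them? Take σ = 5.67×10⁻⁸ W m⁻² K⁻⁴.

q ≈ 1.90×10^5 W/m²

For two large parallel gray plates, q = σ(T₁⁴ − T₂⁴) / (1/ε₁ + 1/ε₂ − 1).
1/ε₁ + 1/ε₂ − 1 = 1/0.82 + 1/0.46 − 1 = 2.393.
T₁⁴ − T₂⁴ = 8.04×10^12 − 3.26×10^9 = 8.04×10^12 K⁴.
q = 5.67×10⁻⁸ × 8.04×10^12 / 2.393 = 1.90×10^5 W/m².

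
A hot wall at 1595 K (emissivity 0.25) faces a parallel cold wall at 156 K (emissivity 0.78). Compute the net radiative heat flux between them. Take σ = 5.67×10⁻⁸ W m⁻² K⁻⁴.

For two large parallel gray plates, q = σ(T₁⁴ − T₂⁴) / (1/ε₁ + 1/ε₂ − 1).
1/ε₁ + 1/ε₂ − 1 = 1/0.25 + 1/0.78 − 1 = 4.282.
T₁⁴ − T₂⁴ = 6.47×10^12 − 5.92×10^8 = 6.47×10^12 K⁴.
q = 5.67×10⁻⁸ × 6.47×10^12 / 4.282 = 85700 W/m².

q ≈ 85700 W/m²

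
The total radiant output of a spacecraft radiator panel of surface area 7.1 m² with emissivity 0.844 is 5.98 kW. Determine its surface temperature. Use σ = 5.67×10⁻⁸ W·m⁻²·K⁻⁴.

From P = εσAT⁴, T = (P / εσA)^(1/4) = (5980 / (0.844 × 5.67×10⁻⁸ × 7.10))^(1/4).
T = (1.76×10^10)^(1/4) = 364 K.

T ≈ 364 K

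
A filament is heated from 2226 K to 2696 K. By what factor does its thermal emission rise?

ratio ≈ 2.15

P ∝ T⁴, so the ratio is (2696/2226)⁴ = (1.211)⁴ = 2.15.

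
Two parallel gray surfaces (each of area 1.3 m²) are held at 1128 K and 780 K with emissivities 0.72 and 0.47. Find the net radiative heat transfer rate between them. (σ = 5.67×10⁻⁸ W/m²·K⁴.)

For two large parallel gray plates, q = σ(T₁⁴ − T₂⁴) / (1/ε₁ + 1/ε₂ − 1).
1/ε₁ + 1/ε₂ − 1 = 1/0.72 + 1/0.47 − 1 = 2.517.
T₁⁴ − T₂⁴ = 1.62×10^12 − 3.70×10^11 = 1.25×10^12 K⁴.
q = 5.67×10⁻⁸ × 1.25×10^12 / 2.517 = 28100 W/m².
Q = q·A = 28100 × 1.3 = 36600 W.

Q ≈ 36600 W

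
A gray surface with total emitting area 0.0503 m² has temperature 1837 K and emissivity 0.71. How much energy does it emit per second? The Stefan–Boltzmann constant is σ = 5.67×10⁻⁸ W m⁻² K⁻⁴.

P ≈ 23100 W

P = εσAT⁴ = 0.71 × 5.67×10⁻⁸ × 0.0503 × (1837)⁴ = 0.71 × 5.67×10⁻⁸ × 0.0503 × 1.14×10^13.
P = 23100 W.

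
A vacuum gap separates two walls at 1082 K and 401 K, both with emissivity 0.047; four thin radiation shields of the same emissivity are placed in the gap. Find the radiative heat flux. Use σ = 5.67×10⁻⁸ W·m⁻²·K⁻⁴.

q ≈ 367 W/m²

Each of the 5 gaps contributes resistance (2/ε − 1) = 2/0.047 − 1 = 41.55; total = 207.8.
q = σ(T₁⁴ − T₂⁴) / 207.8 = 5.67×10⁻⁸ × 1.34×10^12 / 207.8 = 367 W/m².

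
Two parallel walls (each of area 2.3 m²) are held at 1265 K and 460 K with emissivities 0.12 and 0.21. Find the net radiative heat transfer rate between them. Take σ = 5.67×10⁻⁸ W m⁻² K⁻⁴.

For two large parallel gray plates, q = σ(T₁⁴ − T₂⁴) / (1/ε₁ + 1/ε₂ − 1).
1/ε₁ + 1/ε₂ − 1 = 1/0.12 + 1/0.21 − 1 = 12.10.
T₁⁴ − T₂⁴ = 2.56×10^12 − 4.48×10^10 = 2.52×10^12 K⁴.
q = 5.67×10⁻⁸ × 2.52×10^12 / 12.10 = 11800 W/m².
Q = q·A = 11800 × 2.3 = 27100 W.

Q ≈ 27100 W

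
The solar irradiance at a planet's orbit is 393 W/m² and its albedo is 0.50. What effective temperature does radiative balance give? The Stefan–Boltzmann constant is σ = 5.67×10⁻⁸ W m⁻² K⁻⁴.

T ≈ 172 K

Power absorbed = (1−a)S·πR²; power emitted = 4πR²σT⁴. Equating and cancelling πR²:
T = ((1−a)S / 4σ)^(1/4) = (196 / (4 × 5.67×10⁻⁸))^(1/4) = (8.66×10^8)^(1/4).
T = 172 K.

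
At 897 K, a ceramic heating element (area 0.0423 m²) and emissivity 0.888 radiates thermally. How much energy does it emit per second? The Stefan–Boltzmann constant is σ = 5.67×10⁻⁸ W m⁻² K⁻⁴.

Stefan–Boltzmann: P = εσAT⁴ = 0.888 × 5.67×10⁻⁸ × 0.0423 × (897)⁴ = 0.888 × 5.67×10⁻⁸ × 0.0423 × 6.47×10^11.
P = 1380 W.

P ≈ 1380 W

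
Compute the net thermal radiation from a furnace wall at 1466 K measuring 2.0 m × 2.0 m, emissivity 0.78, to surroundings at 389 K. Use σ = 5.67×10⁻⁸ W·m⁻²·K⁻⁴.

Q ≈ 8.13×10^5 W

A = 2.0 × 2.0 = 4.00 m².
Q = εσA(T⁴ − T_s⁴). T⁴ − T_s⁴ = (1466)⁴ − (389)⁴ = 4.62×10^12 − 2.29×10^10 = 4.60×10^12 K⁴.
Q = 0.78 × 5.67×10⁻⁸ × 4.00 × 4.60×10^12 = 8.13×10^5 W.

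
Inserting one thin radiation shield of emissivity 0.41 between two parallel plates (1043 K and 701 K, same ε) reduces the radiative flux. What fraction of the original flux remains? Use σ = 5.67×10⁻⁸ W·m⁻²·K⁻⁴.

ratio ≈ 0.500

With N identical shields there are N+1 = 2 gaps in series, each with the same radiative resistance, so the flux falls to 1/(N+1) of its unshielded value.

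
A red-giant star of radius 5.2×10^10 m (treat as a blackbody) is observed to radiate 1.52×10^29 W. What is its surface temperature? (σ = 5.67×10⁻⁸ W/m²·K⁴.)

A = 4πr² = 4π × (5.2×10^10)² = 3.40×10^22 m².
From P = σAT⁴, T = (P / σA)^(1/4) = (1.52×10^29 / (5.67×10⁻⁸ × 3.40×10^22))^(1/4).
T = (7.89×10^13)^(1/4) = 2980 K.

T ≈ 2980 K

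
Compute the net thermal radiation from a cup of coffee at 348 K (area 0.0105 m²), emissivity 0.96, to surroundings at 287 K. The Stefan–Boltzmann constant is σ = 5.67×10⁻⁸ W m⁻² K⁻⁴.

Q = εσA(T⁴ − T_s⁴). T⁴ − T_s⁴ = (348)⁴ − (287)⁴ = 1.47×10^10 − 6.78×10^9 = 7.88×10^9 K⁴.
Q = 0.96 × 5.67×10⁻⁸ × 0.0105 × 7.88×10^9 = 4.50 W.

Q ≈ 4.50 W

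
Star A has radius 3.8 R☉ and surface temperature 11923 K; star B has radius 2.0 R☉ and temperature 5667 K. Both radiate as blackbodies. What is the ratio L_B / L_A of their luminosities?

L = 4πR²σT⁴ ∝ R²T⁴, so L_B/L_A = (2.0/3.8)² × (5667/11923)⁴ = 0.277 × 0.0510 = 0.0141.

L_B/L_A ≈ 0.0141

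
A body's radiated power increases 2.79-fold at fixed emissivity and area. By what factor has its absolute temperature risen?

factor ≈ 1.29

P ∝ T⁴ ⇒ T ∝ P^(1/4), so T scales by (2.79)^(1/4) = 1.29.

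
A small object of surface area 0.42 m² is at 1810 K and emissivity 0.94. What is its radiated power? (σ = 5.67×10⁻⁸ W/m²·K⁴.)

P = εσAT⁴ = 0.94 × 5.67×10⁻⁸ × 0.420 × (1810)⁴ = 0.94 × 5.67×10⁻⁸ × 0.420 × 1.07×10^13.
P = 2.40×10^5 W.

P ≈ 2.40×10^5 W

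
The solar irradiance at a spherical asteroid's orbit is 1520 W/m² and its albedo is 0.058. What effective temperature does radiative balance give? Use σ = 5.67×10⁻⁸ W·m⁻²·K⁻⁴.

T ≈ 282 K

Power absorbed = (1−a)S·πR²; power emitted = 4πR²σT⁴. Equating and cancelling πR²:
T = ((1−a)S / 4σ)^(1/4) = (1430 / (4 × 5.67×10⁻⁸))^(1/4) = (6.31×10^9)^(1/4).
T = 282 K.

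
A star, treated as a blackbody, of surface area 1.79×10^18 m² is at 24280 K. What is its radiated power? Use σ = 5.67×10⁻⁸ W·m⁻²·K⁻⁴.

P = σAT⁴ = 5.67×10⁻⁸ × 1.79×10^18 × (24280)⁴ = 5.67×10⁻⁸ × 1.79×10^18 × 3.48×10^17.
P = 3.53×10^28 W.

P ≈ 3.53×10^28 W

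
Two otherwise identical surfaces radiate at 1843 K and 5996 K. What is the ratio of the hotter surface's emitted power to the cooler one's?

ratio ≈ 112

P ∝ T⁴, so the ratio is (5996/1843)⁴ = (3.253)⁴ = 112.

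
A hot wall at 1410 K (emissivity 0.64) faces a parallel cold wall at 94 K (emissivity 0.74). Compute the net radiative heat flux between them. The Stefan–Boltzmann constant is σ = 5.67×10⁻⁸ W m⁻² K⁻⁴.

For two large parallel gray plates, q = σ(T₁⁴ − T₂⁴) / (1/ε₁ + 1/ε₂ − 1).
1/ε₁ + 1/ε₂ − 1 = 1/0.64 + 1/0.74 − 1 = 1.914.
T₁⁴ − T₂⁴ = 3.95×10^12 − 7.81×10^7 = 3.95×10^12 K⁴.
q = 5.67×10⁻⁸ × 3.95×10^12 / 1.914 = 1.17×10^5 W/m².

q ≈ 1.17×10^5 W/m²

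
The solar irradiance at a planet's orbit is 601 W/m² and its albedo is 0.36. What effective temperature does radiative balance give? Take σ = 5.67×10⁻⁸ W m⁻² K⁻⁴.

T ≈ 203 K

Power absorbed = (1−a)S·πR²; power emitted = 4πR²σT⁴. Equating and cancelling πR²:
T = ((1−a)S / 4σ)^(1/4) = (385 / (4 × 5.67×10⁻⁸))^(1/4) = (1.70×10^9)^(1/4).
T = 203 K.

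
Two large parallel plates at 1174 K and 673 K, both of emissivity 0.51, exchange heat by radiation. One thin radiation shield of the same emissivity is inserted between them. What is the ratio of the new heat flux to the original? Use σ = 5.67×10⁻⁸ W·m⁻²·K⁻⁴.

ratio ≈ 0.500

With N identical shields there are N+1 = 2 gaps in series, each with the same radiative resistance, so the flux falls to 1/(N+1) of its unshielded value.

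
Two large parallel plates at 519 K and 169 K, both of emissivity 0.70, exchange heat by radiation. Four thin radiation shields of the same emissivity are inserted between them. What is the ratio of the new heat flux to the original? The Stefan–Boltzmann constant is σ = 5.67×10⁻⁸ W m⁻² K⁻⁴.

With N identical shields there are N+1 = 5 gaps in series, each with the same radiative resistance, so the flux falls to 1/(N+1) of its unshielded value.

ratio ≈ 0.200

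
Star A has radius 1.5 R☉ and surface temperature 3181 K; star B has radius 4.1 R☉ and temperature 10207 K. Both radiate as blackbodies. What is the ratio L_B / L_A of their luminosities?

L = 4πR²σT⁴ ∝ R²T⁴, so L_B/L_A = (4.1/1.5)² × (10207/3181)⁴ = 7.47 × 106 = 792.

L_B/L_A ≈ 792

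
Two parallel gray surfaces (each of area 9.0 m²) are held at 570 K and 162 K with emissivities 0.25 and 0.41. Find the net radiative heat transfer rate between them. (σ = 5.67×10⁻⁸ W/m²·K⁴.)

Q ≈ 9840 W

For two large parallel gray plates, q = σ(T₁⁴ − T₂⁴) / (1/ε₁ + 1/ε₂ − 1).
1/ε₁ + 1/ε₂ − 1 = 1/0.25 + 1/0.41 − 1 = 5.439.
T₁⁴ − T₂⁴ = 1.06×10^11 − 6.89×10^8 = 1.05×10^11 K⁴.
q = 5.67×10⁻⁸ × 1.05×10^11 / 5.439 = 1090 W/m².
Q = q·A = 1090 × 9.0 = 9840 W.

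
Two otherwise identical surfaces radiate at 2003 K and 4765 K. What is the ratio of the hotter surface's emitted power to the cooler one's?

ratio ≈ 32.0

P ∝ T⁴, so the ratio is (4765/2003)⁴ = (2.379)⁴ = 32.0.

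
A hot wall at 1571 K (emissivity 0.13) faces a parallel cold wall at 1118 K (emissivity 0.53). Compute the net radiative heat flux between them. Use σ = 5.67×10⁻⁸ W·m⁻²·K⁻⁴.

For two large parallel gray plates, q = σ(T₁⁴ − T₂⁴) / (1/ε₁ + 1/ε₂ − 1).
1/ε₁ + 1/ε₂ − 1 = 1/0.13 + 1/0.53 − 1 = 8.579.
T₁⁴ − T₂⁴ = 6.09×10^12 − 1.56×10^12 = 4.53×10^12 K⁴.
q = 5.67×10⁻⁸ × 4.53×10^12 / 8.579 = 29900 W/m².

q ≈ 29900 W/m²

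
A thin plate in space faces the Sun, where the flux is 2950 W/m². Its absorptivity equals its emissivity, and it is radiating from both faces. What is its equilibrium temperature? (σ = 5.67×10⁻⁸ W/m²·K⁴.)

T ≈ 402 K

Absorbed flux αS = emitted flux 2εσT⁴ per unit area; with α = ε this gives T = (S/2σ)^(1/4).
T = (2950 / (2 × 5.67×10⁻⁸))^(1/4) = (2.60×10^10)^(1/4).
T = 402 K.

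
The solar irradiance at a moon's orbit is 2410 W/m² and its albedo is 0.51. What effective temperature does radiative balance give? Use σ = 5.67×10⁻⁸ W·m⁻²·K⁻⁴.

Power absorbed = (1−a)S·πR²; power emitted = 4πR²σT⁴. Equating and cancelling πR²:
T = ((1−a)S / 4σ)^(1/4) = (1180 / (4 × 5.67×10⁻⁸))^(1/4) = (5.21×10^9)^(1/4).
T = 269 K.

T ≈ 269 K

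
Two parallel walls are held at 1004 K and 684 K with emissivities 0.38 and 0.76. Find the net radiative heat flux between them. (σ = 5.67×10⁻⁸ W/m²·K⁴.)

q ≈ 15300 W/m²

For two large parallel gray plates, q = σ(T₁⁴ − T₂⁴) / (1/ε₁ + 1/ε₂ − 1).
1/ε₁ + 1/ε₂ − 1 = 1/0.38 + 1/0.76 − 1 = 2.947.
T₁⁴ − T₂⁴ = 1.02×10^12 − 2.19×10^11 = 7.97×10^11 K⁴.
q = 5.67×10⁻⁸ × 7.97×10^11 / 2.947 = 15300 W/m².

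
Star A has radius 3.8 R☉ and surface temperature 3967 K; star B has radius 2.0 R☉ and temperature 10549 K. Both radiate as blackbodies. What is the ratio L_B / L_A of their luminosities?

L_B/L_A ≈ 13.9

L = 4πR²σT⁴ ∝ R²T⁴, so L_B/L_A = (2.0/3.8)² × (10549/3967)⁴ = 0.277 × 50.0 = 13.9.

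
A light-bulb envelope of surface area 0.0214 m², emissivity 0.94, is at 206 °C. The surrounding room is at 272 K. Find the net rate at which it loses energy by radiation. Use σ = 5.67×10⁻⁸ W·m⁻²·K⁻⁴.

Convert: 206 °C = 479 K.
Q = εσA(T⁴ − T_s⁴). T⁴ − T_s⁴ = (479)⁴ − (272)⁴ = 5.26×10^10 − 5.47×10^9 = 4.72×10^10 K⁴.
Q = 0.94 × 5.67×10⁻⁸ × 0.0214 × 4.72×10^10 = 53.8 W.

Q ≈ 53.8 W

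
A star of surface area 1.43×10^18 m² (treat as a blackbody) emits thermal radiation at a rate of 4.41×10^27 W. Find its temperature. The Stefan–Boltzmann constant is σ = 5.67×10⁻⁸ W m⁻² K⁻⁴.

From P = σAT⁴, T = (P / σA)^(1/4) = (4.41×10^27 / (5.67×10⁻⁸ × 1.43×10^18))^(1/4).
T = (5.44×10^16)^(1/4) = 15300 K.

T ≈ 15300 K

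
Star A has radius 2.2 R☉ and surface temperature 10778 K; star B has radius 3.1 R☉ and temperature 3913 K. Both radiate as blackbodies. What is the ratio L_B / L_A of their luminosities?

L = 4πR²σT⁴ ∝ R²T⁴, so L_B/L_A = (3.1/2.2)² × (3913/10778)⁴ = 1.99 × 0.0174 = 0.0345.

L_B/L_A ≈ 0.0345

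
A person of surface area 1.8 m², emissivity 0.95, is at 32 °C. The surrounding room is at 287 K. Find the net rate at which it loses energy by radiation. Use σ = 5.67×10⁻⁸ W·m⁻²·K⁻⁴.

Convert: 32 °C = 305 K.
Q = εσA(T⁴ − T_s⁴). T⁴ − T_s⁴ = (305)⁴ − (287)⁴ = 8.65×10^9 − 6.78×10^9 = 1.87×10^9 K⁴.
Q = 0.95 × 5.67×10⁻⁸ × 1.80 × 1.87×10^9 = 181 W.

Q ≈ 181 W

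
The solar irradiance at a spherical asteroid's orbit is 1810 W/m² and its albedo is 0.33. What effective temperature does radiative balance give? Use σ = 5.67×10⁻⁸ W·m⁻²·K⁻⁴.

T ≈ 270 K

Power absorbed = (1−a)S·πR²; power emitted = 4πR²σT⁴. Equating and cancelling πR²:
T = ((1−a)S / 4σ)^(1/4) = (1210 / (4 × 5.67×10⁻⁸))^(1/4) = (5.35×10^9)^(1/4).
T = 270 K.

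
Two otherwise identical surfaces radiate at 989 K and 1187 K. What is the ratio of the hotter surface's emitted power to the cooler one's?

P ∝ T⁴, so the ratio is (1187/989)⁴ = (1.200)⁴ = 2.07.

ratio ≈ 2.07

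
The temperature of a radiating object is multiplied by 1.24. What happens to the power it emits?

factor ≈ 2.36

P ∝ T⁴, so the power scales as (1.24)⁴ = 2.36.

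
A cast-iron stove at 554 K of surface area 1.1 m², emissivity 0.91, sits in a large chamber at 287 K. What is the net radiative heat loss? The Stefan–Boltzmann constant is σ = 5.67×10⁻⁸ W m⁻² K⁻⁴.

Q ≈ 4960 W

Q = εσA(T⁴ − T_s⁴). T⁴ − T_s⁴ = (554)⁴ − (287)⁴ = 9.42×10^10 − 6.78×10^9 = 8.74×10^10 K⁴.
Q = 0.91 × 5.67×10⁻⁸ × 1.10 × 8.74×10^10 = 4960 W.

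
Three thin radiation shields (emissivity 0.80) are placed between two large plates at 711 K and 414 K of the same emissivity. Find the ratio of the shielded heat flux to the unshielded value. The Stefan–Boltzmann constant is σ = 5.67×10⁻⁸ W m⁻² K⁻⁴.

With N identical shields there are N+1 = 4 gaps in series, each with the same radiative resistance, so the flux falls to 1/(N+1) of its unshielded value.

ratio ≈ 0.250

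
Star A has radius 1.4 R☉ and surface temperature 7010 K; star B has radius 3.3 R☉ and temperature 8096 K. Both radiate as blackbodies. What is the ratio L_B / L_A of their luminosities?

L = 4πR²σT⁴ ∝ R²T⁴, so L_B/L_A = (3.3/1.4)² × (8096/7010)⁴ = 5.56 × 1.78 = 9.89.

L_B/L_A ≈ 9.89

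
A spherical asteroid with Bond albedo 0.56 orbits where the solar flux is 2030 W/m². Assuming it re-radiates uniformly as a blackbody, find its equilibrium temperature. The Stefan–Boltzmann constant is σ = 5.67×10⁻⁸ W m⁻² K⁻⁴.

T ≈ 251 K

Power absorbed = (1−a)S·πR²; power emitted = 4πR²σT⁴. Equating and cancelling πR²:
T = ((1−a)S / 4σ)^(1/4) = (893 / (4 × 5.67×10⁻⁸))^(1/4) = (3.94×10^9)^(1/4).
T = 251 K.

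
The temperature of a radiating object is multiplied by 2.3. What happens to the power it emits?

P ∝ T⁴, so the power scales as (2.3)⁴ = 28.0.

factor ≈ 28.0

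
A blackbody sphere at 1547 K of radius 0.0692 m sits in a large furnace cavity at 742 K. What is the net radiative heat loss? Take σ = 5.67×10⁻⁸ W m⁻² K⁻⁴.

A = 4πr² = 4π × (0.0692)² = 0.0602 m².
Q = σA(T⁴ − T_s⁴). T⁴ − T_s⁴ = (1547)⁴ − (742)⁴ = 5.73×10^12 − 3.03×10^11 = 5.42×10^12 K⁴.
Q = 5.67×10⁻⁸ × 0.0602 × 5.42×10^12 = 18500 W.

Q ≈ 18500 W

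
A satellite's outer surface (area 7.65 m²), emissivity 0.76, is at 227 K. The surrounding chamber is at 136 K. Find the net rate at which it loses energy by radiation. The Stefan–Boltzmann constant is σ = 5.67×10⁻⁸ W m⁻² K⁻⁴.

Q = εσA(T⁴ − T_s⁴). T⁴ − T_s⁴ = (227)⁴ − (136)⁴ = 2.66×10^9 − 3.42×10^8 = 2.31×10^9 K⁴.
Q = 0.76 × 5.67×10⁻⁸ × 7.65 × 2.31×10^9 = 763 W.

Q ≈ 763 W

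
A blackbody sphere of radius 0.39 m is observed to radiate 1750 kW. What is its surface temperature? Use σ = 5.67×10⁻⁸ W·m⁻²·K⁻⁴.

T ≈ 2000 K

A = 4πr² = 4π × (0.39)² = 1.91 m².
From P = σAT⁴, T = (P / σA)^(1/4) = (1.75×10^6 / (5.67×10⁻⁸ × 1.91))^(1/4).
T = (1.61×10^13)^(1/4) = 2000 K.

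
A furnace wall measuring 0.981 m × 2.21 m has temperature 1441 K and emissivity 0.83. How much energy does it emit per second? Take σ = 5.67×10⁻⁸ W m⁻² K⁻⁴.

A = 0.981 × 2.21 = 2.17 m².
P = εσAT⁴ = 0.83 × 5.67×10⁻⁸ × 2.17 × (1441)⁴ = 0.83 × 5.67×10⁻⁸ × 2.17 × 4.31×10^12.
P = 4.40×10^5 W.

P ≈ 4.40×10^5 W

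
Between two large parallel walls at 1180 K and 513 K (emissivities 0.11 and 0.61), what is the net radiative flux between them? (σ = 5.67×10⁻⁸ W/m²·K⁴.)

q ≈ 10900 W/m²

For two large parallel gray plates, q = σ(T₁⁴ − T₂⁴) / (1/ε₁ + 1/ε₂ − 1).
1/ε₁ + 1/ε₂ − 1 = 1/0.11 + 1/0.61 − 1 = 9.730.
T₁⁴ − T₂⁴ = 1.94×10^12 − 6.93×10^10 = 1.87×10^12 K⁴.
q = 5.67×10⁻⁸ × 1.87×10^12 / 9.730 = 10900 W/m².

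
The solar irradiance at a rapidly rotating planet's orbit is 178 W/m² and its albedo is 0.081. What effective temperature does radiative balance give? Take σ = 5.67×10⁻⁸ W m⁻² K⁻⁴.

T ≈ 164 K

Power absorbed = (1−a)S·πR²; power emitted = 4πR²σT⁴. Equating and cancelling πR²:
T = ((1−a)S / 4σ)^(1/4) = (164 / (4 × 5.67×10⁻⁸))^(1/4) = (7.21×10^8)^(1/4).
T = 164 K.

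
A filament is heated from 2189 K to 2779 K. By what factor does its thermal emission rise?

ratio ≈ 2.60

P ∝ T⁴, so the ratio is (2779/2189)⁴ = (1.270)⁴ = 2.60.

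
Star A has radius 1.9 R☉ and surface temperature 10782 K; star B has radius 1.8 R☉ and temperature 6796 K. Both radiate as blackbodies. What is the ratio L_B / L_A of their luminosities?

L_B/L_A ≈ 0.142

L = 4πR²σT⁴ ∝ R²T⁴, so L_B/L_A = (1.8/1.9)² × (6796/10782)⁴ = 0.898 × 0.158 = 0.142.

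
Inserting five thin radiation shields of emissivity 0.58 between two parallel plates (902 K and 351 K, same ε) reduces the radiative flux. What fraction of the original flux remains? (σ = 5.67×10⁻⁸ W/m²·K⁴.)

ratio ≈ 0.167

With N identical shields there are N+1 = 6 gaps in series, each with the same radiative resistance, so the flux falls to 1/(N+1) of its unshielded value.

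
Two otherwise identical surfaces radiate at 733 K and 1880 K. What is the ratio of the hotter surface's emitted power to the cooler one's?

ratio ≈ 43.3

P ∝ T⁴, so the ratio is (1880/733)⁴ = (2.565)⁴ = 43.3.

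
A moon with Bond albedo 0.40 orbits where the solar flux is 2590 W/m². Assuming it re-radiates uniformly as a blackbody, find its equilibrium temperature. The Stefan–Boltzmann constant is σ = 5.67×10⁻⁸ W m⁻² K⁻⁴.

T ≈ 288 K

Power absorbed = (1−a)S·πR²; power emitted = 4πR²σT⁴. Equating and cancelling πR²:
T = ((1−a)S / 4σ)^(1/4) = (1550 / (4 × 5.67×10⁻⁸))^(1/4) = (6.85×10^9)^(1/4).
T = 288 K.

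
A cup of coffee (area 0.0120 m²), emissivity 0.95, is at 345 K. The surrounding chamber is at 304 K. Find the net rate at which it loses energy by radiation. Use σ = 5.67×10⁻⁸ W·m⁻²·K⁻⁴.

Q = εσA(T⁴ − T_s⁴). T⁴ − T_s⁴ = (345)⁴ − (304)⁴ = 1.42×10^10 − 8.54×10^9 = 5.63×10^9 K⁴.
Q = 0.95 × 5.67×10⁻⁸ × 0.0120 × 5.63×10^9 = 3.64 W.

Q ≈ 3.64 W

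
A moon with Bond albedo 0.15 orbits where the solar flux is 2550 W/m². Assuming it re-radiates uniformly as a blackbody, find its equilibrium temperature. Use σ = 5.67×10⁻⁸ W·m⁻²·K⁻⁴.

Power absorbed = (1−a)S·πR²; power emitted = 4πR²σT⁴. Equating and cancelling πR²:
T = ((1−a)S / 4σ)^(1/4) = (2170 / (4 × 5.67×10⁻⁸))^(1/4) = (9.56×10^9)^(1/4).
T = 313 K.

T ≈ 313 K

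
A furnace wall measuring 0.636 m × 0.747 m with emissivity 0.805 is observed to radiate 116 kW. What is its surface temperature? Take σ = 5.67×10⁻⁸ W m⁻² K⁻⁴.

A = 0.636 × 0.747 = 0.475 m².
From P = εσAT⁴, T = (P / εσA)^(1/4) = (1.16×10^5 / (0.805 × 5.67×10⁻⁸ × 0.475))^(1/4).
T = (5.35×10^12)^(1/4) = 1520 K.

T ≈ 1520 K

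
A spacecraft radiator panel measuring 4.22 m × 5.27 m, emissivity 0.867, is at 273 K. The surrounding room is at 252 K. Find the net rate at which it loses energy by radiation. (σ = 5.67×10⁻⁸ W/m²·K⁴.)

A = 4.22 × 5.27 = 22.2 m².
Q = εσA(T⁴ − T_s⁴). T⁴ − T_s⁴ = (273)⁴ − (252)⁴ = 5.55×10^9 − 4.03×10^9 = 1.52×10^9 K⁴.
Q = 0.867 × 5.67×10⁻⁸ × 22.2 × 1.52×10^9 = 1660 W.

Q ≈ 1660 W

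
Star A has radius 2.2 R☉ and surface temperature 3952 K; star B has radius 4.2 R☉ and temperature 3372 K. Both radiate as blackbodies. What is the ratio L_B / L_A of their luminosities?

L = 4πR²σT⁴ ∝ R²T⁴, so L_B/L_A = (4.2/2.2)² × (3372/3952)⁴ = 3.64 × 0.530 = 1.93.

L_B/L_A ≈ 1.93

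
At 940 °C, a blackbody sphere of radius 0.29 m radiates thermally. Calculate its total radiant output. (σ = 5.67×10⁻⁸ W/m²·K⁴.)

A = 4πr² = 4π × (0.29)² = 1.06 m².
940 °C = 1213 K.
P = σAT⁴ = 5.67×10⁻⁸ × 1.06 × (1213)⁴ = 5.67×10⁻⁸ × 1.06 × 2.16×10^12.
P = 1.30×10^5 W.

P ≈ 1.30×10^5 W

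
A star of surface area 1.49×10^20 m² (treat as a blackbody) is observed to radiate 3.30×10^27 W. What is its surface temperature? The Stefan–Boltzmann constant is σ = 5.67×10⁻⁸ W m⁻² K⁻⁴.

T ≈ 4450 K

From P = σAT⁴, T = (P / σA)^(1/4) = (3.30×10^27 / (5.67×10⁻⁸ × 1.49×10^20))^(1/4).
T = (3.91×10^14)^(1/4) = 4450 K.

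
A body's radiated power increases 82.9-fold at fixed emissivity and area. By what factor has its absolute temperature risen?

factor ≈ 3.02

P ∝ T⁴ ⇒ T ∝ P^(1/4), so T scales by (82.9)^(1/4) = 3.02.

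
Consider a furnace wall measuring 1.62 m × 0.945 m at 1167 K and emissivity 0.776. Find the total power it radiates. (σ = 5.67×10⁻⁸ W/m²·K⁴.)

P ≈ 1.25×10^5 W

A = 1.62 × 0.945 = 1.53 m².
Stefan–Boltzmann: P = εσAT⁴ = 0.776 × 5.67×10⁻⁸ × 1.53 × (1167)⁴ = 0.776 × 5.67×10⁻⁸ × 1.53 × 1.85×10^12.
P = 1.25×10^5 W.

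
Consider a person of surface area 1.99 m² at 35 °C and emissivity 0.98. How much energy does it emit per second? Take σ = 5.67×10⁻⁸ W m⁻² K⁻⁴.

P ≈ 995 W

35 °C = 308 K.
Stefan–Boltzmann: P = εσAT⁴ = 0.98 × 5.67×10⁻⁸ × 1.99 × (308)⁴ = 0.98 × 5.67×10⁻⁸ × 1.99 × 9.00×10^9.
P = 995 W.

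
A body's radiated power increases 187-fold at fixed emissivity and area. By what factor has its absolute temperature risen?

P ∝ T⁴ ⇒ T ∝ P^(1/4), so T scales by (187)^(1/4) = 3.70.

factor ≈ 3.70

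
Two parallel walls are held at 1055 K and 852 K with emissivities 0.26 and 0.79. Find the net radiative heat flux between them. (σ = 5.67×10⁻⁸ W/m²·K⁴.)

q ≈ 9820 W/m²

For two large parallel gray plates, q = σ(T₁⁴ − T₂⁴) / (1/ε₁ + 1/ε₂ − 1).
1/ε₁ + 1/ε₂ − 1 = 1/0.26 + 1/0.79 − 1 = 4.112.
T₁⁴ − T₂⁴ = 1.24×10^12 − 5.27×10^11 = 7.12×10^11 K⁴.
q = 5.67×10⁻⁸ × 7.12×10^11 / 4.112 = 9820 W/m².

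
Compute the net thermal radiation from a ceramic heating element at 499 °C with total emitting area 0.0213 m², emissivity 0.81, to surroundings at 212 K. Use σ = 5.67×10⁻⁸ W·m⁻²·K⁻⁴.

Q ≈ 345 W

Convert: 499 °C = 772 K.
Q = εσA(T⁴ − T_s⁴). T⁴ − T_s⁴ = (772)⁴ − (212)⁴ = 3.55×10^11 − 2.02×10^9 = 3.53×10^11 K⁴.
Q = 0.81 × 5.67×10⁻⁸ × 0.0213 × 3.53×10^11 = 345 W.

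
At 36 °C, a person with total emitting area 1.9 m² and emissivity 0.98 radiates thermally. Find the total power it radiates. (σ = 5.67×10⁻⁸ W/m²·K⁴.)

36 °C = 309 K.
P = εσAT⁴ = 0.98 × 5.67×10⁻⁸ × 1.90 × (309)⁴ = 0.98 × 5.67×10⁻⁸ × 1.90 × 9.12×10^9.
P = 962 W.

P ≈ 962 W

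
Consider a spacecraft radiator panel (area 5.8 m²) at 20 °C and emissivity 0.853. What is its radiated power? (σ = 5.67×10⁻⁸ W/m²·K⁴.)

20 °C = 293 K.
P = εσAT⁴ = 0.853 × 5.67×10⁻⁸ × 5.80 × (293)⁴ = 0.853 × 5.67×10⁻⁸ × 5.80 × 7.37×10^9.
P = 2070 W.

P ≈ 2070 W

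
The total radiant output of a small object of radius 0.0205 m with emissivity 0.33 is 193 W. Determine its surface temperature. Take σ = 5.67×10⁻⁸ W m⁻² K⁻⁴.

T ≈ 1180 K

A = 4πr² = 4π × (0.0205)² = 5.28×10^-3 m².
From P = εσAT⁴, T = (P / εσA)^(1/4) = (193 / (0.33 × 5.67×10⁻⁸ × 5.28×10^-3))^(1/4).
T = (1.95×10^12)^(1/4) = 1180 K.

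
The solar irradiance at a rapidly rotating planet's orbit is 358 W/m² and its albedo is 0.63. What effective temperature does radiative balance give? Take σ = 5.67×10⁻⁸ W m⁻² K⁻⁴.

T ≈ 155 K

Power absorbed = (1−a)S·πR²; power emitted = 4πR²σT⁴. Equating and cancelling πR²:
T = ((1−a)S / 4σ)^(1/4) = (132 / (4 × 5.67×10⁻⁸))^(1/4) = (5.84×10^8)^(1/4).
T = 155 K.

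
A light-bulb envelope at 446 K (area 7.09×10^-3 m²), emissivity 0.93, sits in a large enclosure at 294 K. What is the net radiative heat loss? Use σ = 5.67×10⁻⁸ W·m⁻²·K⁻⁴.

Q ≈ 12.0 W

Q = εσA(T⁴ − T_s⁴). T⁴ − T_s⁴ = (446)⁴ − (294)⁴ = 3.96×10^10 − 7.47×10^9 = 3.21×10^10 K⁴.
Q = 0.93 × 5.67×10⁻⁸ × 7.09×10^-3 × 3.21×10^10 = 12.0 W.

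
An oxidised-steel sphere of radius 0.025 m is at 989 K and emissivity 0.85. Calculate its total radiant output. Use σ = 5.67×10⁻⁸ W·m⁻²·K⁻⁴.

A = 4πr² = 4π × (0.025)² = 7.85×10^-3 m².
Stefan–Boltzmann: P = εσAT⁴ = 0.85 × 5.67×10⁻⁸ × 7.85×10^-3 × (989)⁴ = 0.85 × 5.67×10⁻⁸ × 7.85×10^-3 × 9.57×10^11.
P = 362 W.

P ≈ 362 W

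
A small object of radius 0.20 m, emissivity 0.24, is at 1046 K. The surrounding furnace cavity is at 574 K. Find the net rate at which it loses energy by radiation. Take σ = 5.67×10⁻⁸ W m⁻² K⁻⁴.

A = 4πr² = 4π × (0.20)² = 0.503 m².
Q = εσA(T⁴ − T_s⁴). T⁴ − T_s⁴ = (1046)⁴ − (574)⁴ = 1.20×10^12 − 1.09×10^11 = 1.09×10^12 K⁴.
Q = 0.24 × 5.67×10⁻⁸ × 0.503 × 1.09×10^12 = 7450 W.

Q ≈ 7450 W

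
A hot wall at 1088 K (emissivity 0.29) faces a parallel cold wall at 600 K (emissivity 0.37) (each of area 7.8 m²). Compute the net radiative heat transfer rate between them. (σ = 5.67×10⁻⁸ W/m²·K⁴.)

For two large parallel gray plates, q = σ(T₁⁴ − T₂⁴) / (1/ε₁ + 1/ε₂ − 1).
1/ε₁ + 1/ε₂ − 1 = 1/0.29 + 1/0.37 − 1 = 5.151.
T₁⁴ − T₂⁴ = 1.40×10^12 − 1.30×10^11 = 1.27×10^12 K⁴.
q = 5.67×10⁻⁸ × 1.27×10^12 / 5.151 = 14000 W/m².
Q = q·A = 14000 × 7.8 = 1.09×10^5 W.

Q ≈ 1.09×10^5 W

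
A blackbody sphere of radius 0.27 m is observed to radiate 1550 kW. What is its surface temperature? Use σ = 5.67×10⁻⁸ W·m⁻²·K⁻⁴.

T ≈ 2340 K

A = 4πr² = 4π × (0.27)² = 0.916 m².
From P = σAT⁴, T = (P / σA)^(1/4) = (1.55×10^6 / (5.67×10⁻⁸ × 0.916))^(1/4).
T = (2.98×10^13)^(1/4) = 2340 K.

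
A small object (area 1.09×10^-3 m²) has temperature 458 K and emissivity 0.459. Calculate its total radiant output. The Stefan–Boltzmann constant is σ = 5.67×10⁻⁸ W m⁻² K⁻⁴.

P = εσAT⁴ = 0.459 × 5.67×10⁻⁸ × 1.09×10^-3 × (458)⁴ = 0.459 × 5.67×10⁻⁸ × 1.09×10^-3 × 4.40×10^10.
P = 1.25 W.

P ≈ 1.25 W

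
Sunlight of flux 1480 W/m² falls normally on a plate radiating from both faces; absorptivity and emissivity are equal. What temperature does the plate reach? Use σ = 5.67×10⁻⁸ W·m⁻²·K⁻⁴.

T ≈ 338 K

Absorbed flux αS = emitted flux 2εσT⁴ per unit area; with α = ε this gives T = (S/2σ)^(1/4).
T = (1480 / (2 × 5.67×10⁻⁸))^(1/4) = (1.31×10^10)^(1/4).
T = 338 K.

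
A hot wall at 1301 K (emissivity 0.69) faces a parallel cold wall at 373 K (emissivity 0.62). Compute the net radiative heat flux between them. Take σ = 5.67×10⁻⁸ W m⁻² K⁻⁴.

For two large parallel gray plates, q = σ(T₁⁴ − T₂⁴) / (1/ε₁ + 1/ε₂ − 1).
1/ε₁ + 1/ε₂ − 1 = 1/0.69 + 1/0.62 − 1 = 2.062.
T₁⁴ − T₂⁴ = 2.86×10^12 − 1.94×10^10 = 2.85×10^12 K⁴.
q = 5.67×10⁻⁸ × 2.85×10^12 / 2.062 = 78200 W/m².

q ≈ 78200 W/m²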